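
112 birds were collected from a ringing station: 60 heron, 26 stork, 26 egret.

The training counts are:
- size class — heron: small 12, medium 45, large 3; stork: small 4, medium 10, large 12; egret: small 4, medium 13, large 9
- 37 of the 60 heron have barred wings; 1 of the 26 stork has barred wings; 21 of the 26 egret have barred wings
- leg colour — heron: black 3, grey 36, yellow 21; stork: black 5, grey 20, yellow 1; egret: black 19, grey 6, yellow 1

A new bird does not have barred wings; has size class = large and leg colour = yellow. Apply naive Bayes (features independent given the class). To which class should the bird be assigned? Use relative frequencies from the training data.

stork

heron: (60/112) × (3/60) × (23/60) × (21/60) = 0.00359375
stork: (26/112) × (12/26) × (25/26) × (1/26) ≈ 0.00396238
egret: (26/112) × (9/26) × (5/26) × (1/26) ≈ 0.000594358
Highest score → stork.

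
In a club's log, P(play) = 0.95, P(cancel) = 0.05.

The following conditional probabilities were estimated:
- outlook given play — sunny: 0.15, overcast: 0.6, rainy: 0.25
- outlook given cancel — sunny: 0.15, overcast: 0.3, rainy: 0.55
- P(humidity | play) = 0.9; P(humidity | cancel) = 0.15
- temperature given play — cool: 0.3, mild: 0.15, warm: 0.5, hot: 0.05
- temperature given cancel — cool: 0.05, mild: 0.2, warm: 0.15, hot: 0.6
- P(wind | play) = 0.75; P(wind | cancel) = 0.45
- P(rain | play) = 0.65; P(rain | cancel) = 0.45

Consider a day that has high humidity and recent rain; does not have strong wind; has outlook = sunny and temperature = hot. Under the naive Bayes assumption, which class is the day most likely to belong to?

play: 0.95 × 0.15 × 0.9 × 0.05 × (1−0.75) × 0.65 = 0.00104203125
cancel: 0.05 × 0.15 × 0.15 × 0.6 × (1−0.45) × 0.45 = 0.0001670625
Highest score → play.

play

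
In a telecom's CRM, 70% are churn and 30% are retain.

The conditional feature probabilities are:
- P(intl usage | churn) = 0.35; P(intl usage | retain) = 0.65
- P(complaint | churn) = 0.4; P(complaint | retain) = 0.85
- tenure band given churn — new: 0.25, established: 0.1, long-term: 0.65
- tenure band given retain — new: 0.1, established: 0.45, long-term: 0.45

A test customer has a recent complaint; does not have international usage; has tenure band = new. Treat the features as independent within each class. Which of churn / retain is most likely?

churn

churn: 0.7 × (1−0.35) × 0.4 × 0.25 = 0.0455
retain: 0.3 × (1−0.65) × 0.85 × 0.1 = 0.008925
Highest score → churn.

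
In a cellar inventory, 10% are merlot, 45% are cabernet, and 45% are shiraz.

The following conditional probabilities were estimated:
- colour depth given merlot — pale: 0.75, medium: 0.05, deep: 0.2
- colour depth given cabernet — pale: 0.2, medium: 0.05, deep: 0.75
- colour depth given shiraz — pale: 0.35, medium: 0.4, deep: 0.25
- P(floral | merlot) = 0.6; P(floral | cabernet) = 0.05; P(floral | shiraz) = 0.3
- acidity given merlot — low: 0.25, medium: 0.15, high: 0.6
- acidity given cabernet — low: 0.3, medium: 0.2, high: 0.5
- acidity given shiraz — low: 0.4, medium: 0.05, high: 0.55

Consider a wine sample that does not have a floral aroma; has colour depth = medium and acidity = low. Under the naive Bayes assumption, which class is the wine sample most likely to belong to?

merlot: 0.1 × 0.05 × (1−0.6) × 0.25 = 0.0005
cabernet: 0.45 × 0.05 × (1−0.05) × 0.3 = 0.0064125
shiraz: 0.45 × 0.4 × (1−0.3) × 0.4 = 0.0504
Highest score → shiraz.

shiraz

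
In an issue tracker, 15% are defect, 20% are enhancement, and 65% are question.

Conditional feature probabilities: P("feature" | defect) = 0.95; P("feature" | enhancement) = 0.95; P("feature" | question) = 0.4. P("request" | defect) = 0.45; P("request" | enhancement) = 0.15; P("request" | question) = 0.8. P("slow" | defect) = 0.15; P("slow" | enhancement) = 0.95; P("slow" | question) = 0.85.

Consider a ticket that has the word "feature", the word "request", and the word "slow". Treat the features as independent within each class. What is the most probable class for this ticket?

defect: 0.15 × 0.95 × 0.45 × 0.15 = 0.00961875
enhancement: 0.2 × 0.95 × 0.15 × 0.95 = 0.027075
question: 0.65 × 0.4 × 0.8 × 0.85 = 0.1768
Highest score → question.

question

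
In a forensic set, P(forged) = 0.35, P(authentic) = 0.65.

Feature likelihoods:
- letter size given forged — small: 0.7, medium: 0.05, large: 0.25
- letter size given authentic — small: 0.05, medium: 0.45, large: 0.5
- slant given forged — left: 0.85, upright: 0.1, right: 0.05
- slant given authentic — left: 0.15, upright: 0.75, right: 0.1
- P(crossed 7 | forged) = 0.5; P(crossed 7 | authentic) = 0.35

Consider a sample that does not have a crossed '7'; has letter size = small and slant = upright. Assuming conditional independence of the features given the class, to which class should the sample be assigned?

forged: 0.35 × 0.7 × 0.1 × (1−0.5) = 0.01225
authentic: 0.65 × 0.05 × 0.75 × (1−0.35) = 0.01584375
Highest score → authentic.

authentic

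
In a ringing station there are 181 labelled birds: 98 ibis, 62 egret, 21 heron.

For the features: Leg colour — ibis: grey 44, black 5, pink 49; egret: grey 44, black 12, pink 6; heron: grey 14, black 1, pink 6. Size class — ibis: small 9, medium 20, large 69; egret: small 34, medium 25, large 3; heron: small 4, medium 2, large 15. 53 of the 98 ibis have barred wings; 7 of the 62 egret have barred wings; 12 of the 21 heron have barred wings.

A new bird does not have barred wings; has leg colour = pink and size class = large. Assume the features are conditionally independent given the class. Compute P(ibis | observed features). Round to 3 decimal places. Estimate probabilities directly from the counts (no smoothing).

0.883

ibis: (98/181) × (49/98) × (69/98) × (45/98) ≈ 0.087524
egret: (62/181) × (6/62) × (3/62) × (55/62) ≈ 0.0014229
heron: (21/181) × (6/21) × (15/21) × (9/21) ≈ 0.0101477
P(ibis | x) = 0.087524 / 0.0990946 ≈ 0.883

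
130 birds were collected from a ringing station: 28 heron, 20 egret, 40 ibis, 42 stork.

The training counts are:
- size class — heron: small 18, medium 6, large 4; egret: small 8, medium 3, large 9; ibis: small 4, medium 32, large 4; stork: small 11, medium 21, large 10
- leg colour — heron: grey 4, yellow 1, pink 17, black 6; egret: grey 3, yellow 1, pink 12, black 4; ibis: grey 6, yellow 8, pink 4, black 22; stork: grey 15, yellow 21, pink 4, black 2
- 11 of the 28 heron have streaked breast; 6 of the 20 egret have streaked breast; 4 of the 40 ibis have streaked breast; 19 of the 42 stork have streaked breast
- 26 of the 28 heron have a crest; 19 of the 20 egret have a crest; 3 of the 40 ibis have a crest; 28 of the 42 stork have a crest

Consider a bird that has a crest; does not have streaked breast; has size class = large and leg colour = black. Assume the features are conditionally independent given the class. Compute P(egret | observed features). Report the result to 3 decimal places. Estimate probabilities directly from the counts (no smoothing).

heron: (28/130) × (4/28) × (6/28) × (17/28) × (26/28) ≈ 0.0037172
egret: (20/130) × (9/20) × (4/20) × (14/20) × (19/20) ≈ 0.00920769
ibis: (40/130) × (4/40) × (22/40) × (36/40) × (3/40) ≈ 0.00114231
stork: (42/130) × (10/42) × (2/42) × (23/42) × (28/42) ≈ 0.00133729
P(egret | x) = 0.00920769 / 0.01540449 ≈ 0.598

0.598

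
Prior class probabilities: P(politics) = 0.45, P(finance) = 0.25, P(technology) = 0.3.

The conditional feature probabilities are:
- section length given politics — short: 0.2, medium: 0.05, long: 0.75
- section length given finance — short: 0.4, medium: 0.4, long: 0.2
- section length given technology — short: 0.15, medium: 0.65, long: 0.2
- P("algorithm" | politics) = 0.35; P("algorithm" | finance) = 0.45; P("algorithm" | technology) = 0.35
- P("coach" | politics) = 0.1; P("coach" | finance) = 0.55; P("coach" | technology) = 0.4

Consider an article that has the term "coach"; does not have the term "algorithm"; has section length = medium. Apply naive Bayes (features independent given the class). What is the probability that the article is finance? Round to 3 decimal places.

politics: 0.45 × 0.05 × (1−0.35) × 0.1 = 0.0014625
finance: 0.25 × 0.4 × (1−0.45) × 0.55 = 0.03025
technology: 0.3 × 0.65 × (1−0.35) × 0.4 = 0.0507
P(finance | x) = 0.03025 / 0.0824125 ≈ 0.367

0.367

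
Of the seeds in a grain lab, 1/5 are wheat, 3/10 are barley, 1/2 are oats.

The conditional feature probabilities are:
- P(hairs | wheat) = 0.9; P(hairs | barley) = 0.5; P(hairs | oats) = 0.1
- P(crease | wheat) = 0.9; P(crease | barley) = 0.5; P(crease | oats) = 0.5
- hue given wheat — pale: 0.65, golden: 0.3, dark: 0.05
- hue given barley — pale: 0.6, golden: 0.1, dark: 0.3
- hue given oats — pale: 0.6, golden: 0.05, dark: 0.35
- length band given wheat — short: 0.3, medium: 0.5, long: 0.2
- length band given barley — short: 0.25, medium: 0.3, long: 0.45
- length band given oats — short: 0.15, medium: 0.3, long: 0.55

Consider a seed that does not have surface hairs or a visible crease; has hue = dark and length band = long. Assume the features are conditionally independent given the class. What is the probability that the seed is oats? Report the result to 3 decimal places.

wheat: 0.2 × (1−0.9) × (1−0.9) × 0.05 × 0.2 = 0.00002
barley: 0.3 × (1−0.5) × (1−0.5) × 0.3 × 0.45 = 0.010125
oats: 0.5 × (1−0.1) × (1−0.5) × 0.35 × 0.55 = 0.0433125
P(oats | x) = 0.0433125 / 0.0534575 ≈ 0.810

0.810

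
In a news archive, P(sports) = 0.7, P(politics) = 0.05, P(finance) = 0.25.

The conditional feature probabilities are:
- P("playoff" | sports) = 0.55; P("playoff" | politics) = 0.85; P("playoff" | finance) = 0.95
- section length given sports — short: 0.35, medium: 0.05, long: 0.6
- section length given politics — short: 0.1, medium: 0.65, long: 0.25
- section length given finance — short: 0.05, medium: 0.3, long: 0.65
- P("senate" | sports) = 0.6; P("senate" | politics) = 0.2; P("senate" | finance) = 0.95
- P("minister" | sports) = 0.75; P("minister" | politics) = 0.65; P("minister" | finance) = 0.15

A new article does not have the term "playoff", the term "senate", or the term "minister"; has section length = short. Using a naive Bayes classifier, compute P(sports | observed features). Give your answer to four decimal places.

sports: 0.7 × (1−0.55) × 0.35 × (1−0.6) × (1−0.75) = 0.011025
politics: 0.05 × (1−0.85) × 0.1 × (1−0.2) × (1−0.65) = 0.00021
finance: 0.25 × (1−0.95) × 0.05 × (1−0.95) × (1−0.15) = 0.0000265625
P(sports | x) = 0.011025 / 0.0112615625 ≈ 0.9790

0.9790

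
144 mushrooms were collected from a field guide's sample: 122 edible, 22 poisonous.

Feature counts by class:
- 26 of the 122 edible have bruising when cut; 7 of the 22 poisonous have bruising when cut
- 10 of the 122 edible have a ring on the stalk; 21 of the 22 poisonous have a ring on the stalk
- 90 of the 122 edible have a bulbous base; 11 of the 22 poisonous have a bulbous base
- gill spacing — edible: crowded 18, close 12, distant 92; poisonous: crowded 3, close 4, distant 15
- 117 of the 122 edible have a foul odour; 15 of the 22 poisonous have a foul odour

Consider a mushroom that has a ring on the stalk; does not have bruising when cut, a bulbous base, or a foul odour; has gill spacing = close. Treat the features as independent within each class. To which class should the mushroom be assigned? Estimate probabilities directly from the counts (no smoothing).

poisonous

edible: (122/144) × (96/122) × (10/122) × (32/122) × (12/122) × (5/122) ≈ 0.0000577791
poisonous: (22/144) × (15/22) × (21/22) × (11/22) × (4/22) × (7/22) ≈ 0.00287613
Highest score → poisonous.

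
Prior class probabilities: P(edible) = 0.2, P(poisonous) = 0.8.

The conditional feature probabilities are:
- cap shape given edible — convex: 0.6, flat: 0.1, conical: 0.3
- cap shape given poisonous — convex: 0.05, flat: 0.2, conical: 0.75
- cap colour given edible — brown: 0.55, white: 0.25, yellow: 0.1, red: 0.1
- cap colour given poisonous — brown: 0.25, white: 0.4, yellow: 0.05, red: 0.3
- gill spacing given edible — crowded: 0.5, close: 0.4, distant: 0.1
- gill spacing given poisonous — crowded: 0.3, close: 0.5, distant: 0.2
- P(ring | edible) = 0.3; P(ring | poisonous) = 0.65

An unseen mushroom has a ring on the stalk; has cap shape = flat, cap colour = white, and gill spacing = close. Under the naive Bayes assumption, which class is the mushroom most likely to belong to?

edible: 0.2 × 0.1 × 0.25 × 0.4 × 0.3 = 0.0006
poisonous: 0.8 × 0.2 × 0.4 × 0.5 × 0.65 = 0.0208
Highest score → poisonous.

poisonous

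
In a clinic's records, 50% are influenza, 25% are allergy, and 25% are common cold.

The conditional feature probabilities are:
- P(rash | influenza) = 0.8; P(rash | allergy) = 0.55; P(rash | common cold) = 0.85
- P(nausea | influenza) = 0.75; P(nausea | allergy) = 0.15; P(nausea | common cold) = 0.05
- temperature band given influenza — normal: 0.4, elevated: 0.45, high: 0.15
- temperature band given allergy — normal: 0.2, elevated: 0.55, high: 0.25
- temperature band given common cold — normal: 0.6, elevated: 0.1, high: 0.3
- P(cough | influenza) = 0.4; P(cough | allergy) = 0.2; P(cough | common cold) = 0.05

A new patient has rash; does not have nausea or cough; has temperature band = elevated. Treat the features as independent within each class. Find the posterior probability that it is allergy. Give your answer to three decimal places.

influenza: 0.5 × 0.8 × (1−0.75) × 0.45 × (1−0.4) = 0.027
allergy: 0.25 × 0.55 × (1−0.15) × 0.55 × (1−0.2) = 0.051425
common cold: 0.25 × 0.85 × (1−0.05) × 0.1 × (1−0.05) = 0.019178125
P(allergy | x) = 0.051425 / 0.097603125 ≈ 0.527

0.527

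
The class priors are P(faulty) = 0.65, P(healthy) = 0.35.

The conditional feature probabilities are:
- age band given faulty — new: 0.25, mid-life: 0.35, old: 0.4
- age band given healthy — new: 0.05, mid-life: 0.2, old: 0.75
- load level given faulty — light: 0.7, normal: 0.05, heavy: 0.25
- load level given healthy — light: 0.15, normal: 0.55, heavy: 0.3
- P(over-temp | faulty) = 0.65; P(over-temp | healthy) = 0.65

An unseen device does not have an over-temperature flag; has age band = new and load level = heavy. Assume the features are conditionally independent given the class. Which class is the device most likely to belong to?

faulty: 0.65 × 0.25 × 0.25 × (1−0.65) = 0.01421875
healthy: 0.35 × 0.05 × 0.3 × (1−0.65) = 0.0018375
Highest score → faulty.

faulty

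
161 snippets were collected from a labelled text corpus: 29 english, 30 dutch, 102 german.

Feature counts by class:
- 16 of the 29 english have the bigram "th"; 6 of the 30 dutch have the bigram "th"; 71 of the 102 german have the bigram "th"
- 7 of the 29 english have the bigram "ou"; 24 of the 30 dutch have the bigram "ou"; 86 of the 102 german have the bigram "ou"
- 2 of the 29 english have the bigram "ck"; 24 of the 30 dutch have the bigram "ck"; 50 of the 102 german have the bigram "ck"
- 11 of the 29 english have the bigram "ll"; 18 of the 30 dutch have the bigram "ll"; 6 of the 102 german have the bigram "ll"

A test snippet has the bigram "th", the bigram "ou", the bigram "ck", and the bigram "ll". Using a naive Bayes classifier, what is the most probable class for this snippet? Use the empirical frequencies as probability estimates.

dutch

english: (29/161) × (16/29) × (7/29) × (2/29) × (11/29) ≈ 0.00062751
dutch: (30/161) × (6/30) × (24/30) × (24/30) × (18/30) ≈ 0.0143106
german: (102/161) × (71/102) × (86/102) × (50/102) × (6/102) ≈ 0.0107214
Highest score → dutch.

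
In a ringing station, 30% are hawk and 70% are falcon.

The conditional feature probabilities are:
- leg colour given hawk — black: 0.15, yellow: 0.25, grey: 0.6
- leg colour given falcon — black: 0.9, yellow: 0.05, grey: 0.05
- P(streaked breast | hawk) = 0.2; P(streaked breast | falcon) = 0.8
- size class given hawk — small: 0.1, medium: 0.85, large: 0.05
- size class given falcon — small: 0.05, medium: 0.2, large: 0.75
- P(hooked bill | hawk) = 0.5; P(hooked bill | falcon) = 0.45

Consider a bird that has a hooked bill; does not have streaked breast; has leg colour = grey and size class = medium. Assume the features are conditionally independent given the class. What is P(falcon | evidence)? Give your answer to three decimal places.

0.010

hawk: 0.3 × 0.6 × (1−0.2) × 0.85 × 0.5 = 0.0612
falcon: 0.7 × 0.05 × (1−0.8) × 0.2 × 0.45 = 0.00063
P(falcon | x) = 0.00063 / 0.06183 ≈ 0.010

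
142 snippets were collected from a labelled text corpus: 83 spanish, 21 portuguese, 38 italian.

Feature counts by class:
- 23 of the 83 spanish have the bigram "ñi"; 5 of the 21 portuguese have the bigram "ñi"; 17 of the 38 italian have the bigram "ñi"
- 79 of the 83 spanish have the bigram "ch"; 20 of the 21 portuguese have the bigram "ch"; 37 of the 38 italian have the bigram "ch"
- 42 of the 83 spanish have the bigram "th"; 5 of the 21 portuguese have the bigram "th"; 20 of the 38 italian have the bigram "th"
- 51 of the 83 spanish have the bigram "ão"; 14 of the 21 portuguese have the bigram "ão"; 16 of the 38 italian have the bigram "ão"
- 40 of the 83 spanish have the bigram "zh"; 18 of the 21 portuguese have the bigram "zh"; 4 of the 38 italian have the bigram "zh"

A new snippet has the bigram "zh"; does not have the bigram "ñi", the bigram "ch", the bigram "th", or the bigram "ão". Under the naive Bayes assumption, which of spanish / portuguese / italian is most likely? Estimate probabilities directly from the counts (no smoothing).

spanish

spanish: (83/142) × (60/83) × (4/83) × (41/83) × (32/83) × (40/83) ≈ 0.00186898
portuguese: (21/142) × (16/21) × (1/21) × (16/21) × (7/21) × (18/21) ≈ 0.00116801
italian: (38/142) × (21/38) × (1/38) × (18/38) × (22/38) × (4/38) ≈ 0.000112344
Highest score → spanish.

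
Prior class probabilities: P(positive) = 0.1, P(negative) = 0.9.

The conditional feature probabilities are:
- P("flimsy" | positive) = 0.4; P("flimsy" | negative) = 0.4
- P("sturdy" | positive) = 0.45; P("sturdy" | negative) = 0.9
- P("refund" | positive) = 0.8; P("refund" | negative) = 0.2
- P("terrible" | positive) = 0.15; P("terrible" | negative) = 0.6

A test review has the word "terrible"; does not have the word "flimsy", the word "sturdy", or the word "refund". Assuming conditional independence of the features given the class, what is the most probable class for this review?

positive: 0.1 × (1−0.4) × (1−0.45) × (1−0.8) × 0.15 = 0.00099
negative: 0.9 × (1−0.4) × (1−0.9) × (1−0.2) × 0.6 = 0.02592
Highest score → negative.

negative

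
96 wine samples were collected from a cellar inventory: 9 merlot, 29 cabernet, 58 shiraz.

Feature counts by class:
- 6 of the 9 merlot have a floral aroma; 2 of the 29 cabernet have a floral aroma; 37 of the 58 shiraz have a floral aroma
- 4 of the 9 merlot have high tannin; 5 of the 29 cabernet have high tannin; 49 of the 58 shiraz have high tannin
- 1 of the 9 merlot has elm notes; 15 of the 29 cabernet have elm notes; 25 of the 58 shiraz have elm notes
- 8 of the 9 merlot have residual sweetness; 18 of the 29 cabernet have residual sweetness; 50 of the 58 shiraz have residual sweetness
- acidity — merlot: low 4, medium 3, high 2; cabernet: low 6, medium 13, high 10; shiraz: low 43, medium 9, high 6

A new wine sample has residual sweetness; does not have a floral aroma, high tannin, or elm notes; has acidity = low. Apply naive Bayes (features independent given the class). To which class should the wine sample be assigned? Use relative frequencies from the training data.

cabernet

merlot: (9/96) × (3/9) × (5/9) × (8/9) × (8/9) × (4/9) ≈ 0.00609663
cabernet: (29/96) × (27/29) × (24/29) × (14/29) × (18/29) × (6/29) ≈ 0.0144299
shiraz: (58/96) × (21/58) × (9/58) × (33/58) × (50/58) × (43/58) ≈ 0.0123433
Highest score → cabernet.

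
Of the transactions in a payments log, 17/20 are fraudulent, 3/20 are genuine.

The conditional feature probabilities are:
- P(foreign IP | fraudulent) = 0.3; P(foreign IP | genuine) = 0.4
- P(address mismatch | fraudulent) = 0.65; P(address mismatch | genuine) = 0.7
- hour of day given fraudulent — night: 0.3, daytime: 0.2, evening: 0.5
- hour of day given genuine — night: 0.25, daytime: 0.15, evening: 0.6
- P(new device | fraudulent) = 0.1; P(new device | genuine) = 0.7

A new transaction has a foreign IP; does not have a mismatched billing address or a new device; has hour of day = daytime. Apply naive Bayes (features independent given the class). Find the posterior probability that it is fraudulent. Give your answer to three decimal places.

fraudulent: 0.85 × 0.3 × (1−0.65) × 0.2 × (1−0.1) = 0.016065
genuine: 0.15 × 0.4 × (1−0.7) × 0.15 × (1−0.7) = 0.00081
P(fraudulent | x) = 0.016065 / 0.016875 ≈ 0.952

0.952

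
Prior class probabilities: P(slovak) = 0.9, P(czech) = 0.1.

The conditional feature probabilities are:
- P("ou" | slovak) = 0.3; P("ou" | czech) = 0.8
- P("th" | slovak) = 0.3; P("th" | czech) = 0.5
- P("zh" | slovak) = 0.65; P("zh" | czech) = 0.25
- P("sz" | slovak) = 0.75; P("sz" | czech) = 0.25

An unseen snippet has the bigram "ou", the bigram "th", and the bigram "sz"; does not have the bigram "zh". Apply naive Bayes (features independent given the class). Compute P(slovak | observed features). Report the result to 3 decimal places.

slovak: 0.9 × 0.3 × 0.3 × (1−0.65) × 0.75 = 0.0212625
czech: 0.1 × 0.8 × 0.5 × (1−0.25) × 0.25 = 0.0075
P(slovak | x) = 0.0212625 / 0.0287625 ≈ 0.739

0.739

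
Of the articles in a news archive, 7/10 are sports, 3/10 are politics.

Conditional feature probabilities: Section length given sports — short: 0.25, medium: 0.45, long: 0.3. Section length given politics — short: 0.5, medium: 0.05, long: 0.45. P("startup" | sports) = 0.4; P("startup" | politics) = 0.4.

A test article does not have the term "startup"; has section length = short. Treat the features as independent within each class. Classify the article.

sports: 0.7 × 0.25 × (1−0.4) = 0.105
politics: 0.3 × 0.5 × (1−0.4) = 0.09
Highest score → sports.

sports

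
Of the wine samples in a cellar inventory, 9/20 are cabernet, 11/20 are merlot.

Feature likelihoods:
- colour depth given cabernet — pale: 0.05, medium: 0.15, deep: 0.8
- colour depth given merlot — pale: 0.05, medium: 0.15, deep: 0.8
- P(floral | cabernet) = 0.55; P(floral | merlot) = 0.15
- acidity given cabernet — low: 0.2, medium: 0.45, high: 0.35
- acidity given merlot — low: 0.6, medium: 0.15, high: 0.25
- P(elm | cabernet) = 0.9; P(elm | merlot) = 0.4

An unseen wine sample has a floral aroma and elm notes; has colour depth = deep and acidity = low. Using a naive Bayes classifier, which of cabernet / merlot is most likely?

cabernet

cabernet: 0.45 × 0.8 × 0.55 × 0.2 × 0.9 = 0.03564
merlot: 0.55 × 0.8 × 0.15 × 0.6 × 0.4 = 0.01584
Highest score → cabernet.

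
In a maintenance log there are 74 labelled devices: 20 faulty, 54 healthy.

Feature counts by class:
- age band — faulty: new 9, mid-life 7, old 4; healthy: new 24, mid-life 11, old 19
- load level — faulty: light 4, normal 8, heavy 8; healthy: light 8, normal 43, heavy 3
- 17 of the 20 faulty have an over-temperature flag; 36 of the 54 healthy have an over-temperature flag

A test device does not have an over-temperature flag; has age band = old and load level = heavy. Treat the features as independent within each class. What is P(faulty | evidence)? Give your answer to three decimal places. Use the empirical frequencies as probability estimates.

faulty: (20/74) × (4/20) × (8/20) × (3/20) ≈ 0.00324324
healthy: (54/74) × (19/54) × (3/54) × (18/54) ≈ 0.00475475
P(faulty | x) = 0.00324324 / 0.00799799 ≈ 0.406

0.406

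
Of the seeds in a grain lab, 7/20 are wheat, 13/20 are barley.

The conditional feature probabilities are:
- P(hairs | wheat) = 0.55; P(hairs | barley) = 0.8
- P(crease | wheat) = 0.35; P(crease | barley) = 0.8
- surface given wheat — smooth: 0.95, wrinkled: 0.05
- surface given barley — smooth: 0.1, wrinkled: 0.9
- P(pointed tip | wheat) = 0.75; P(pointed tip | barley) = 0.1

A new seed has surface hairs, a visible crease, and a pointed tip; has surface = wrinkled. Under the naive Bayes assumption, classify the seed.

wheat: 0.35 × 0.55 × 0.35 × 0.05 × 0.75 = 0.0025265625
barley: 0.65 × 0.8 × 0.8 × 0.9 × 0.1 = 0.03744
Highest score → barley.

barley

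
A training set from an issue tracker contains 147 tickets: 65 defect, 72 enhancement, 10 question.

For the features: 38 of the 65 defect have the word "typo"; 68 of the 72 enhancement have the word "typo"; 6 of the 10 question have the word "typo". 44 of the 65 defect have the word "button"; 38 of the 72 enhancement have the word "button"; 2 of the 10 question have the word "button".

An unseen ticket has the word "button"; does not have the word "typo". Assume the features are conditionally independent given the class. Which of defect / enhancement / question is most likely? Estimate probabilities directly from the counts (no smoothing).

defect: (65/147) × (27/65) × (44/65) ≈ 0.124333
enhancement: (72/147) × (4/72) × (38/72) ≈ 0.0143613
question: (10/147) × (4/10) × (2/10) ≈ 0.00544218
Highest score → defect.

defect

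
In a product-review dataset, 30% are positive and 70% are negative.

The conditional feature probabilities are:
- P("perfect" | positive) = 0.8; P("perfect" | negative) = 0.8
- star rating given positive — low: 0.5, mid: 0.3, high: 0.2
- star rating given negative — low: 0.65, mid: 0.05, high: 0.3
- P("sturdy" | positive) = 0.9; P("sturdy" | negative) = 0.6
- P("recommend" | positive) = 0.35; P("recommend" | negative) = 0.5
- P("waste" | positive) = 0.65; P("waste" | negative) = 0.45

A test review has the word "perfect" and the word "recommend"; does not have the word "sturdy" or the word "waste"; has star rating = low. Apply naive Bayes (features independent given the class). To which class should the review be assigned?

positive: 0.3 × 0.8 × 0.5 × (1−0.9) × 0.35 × (1−0.65) = 0.00147
negative: 0.7 × 0.8 × 0.65 × (1−0.6) × 0.5 × (1−0.45) = 0.04004
Highest score → negative.

negative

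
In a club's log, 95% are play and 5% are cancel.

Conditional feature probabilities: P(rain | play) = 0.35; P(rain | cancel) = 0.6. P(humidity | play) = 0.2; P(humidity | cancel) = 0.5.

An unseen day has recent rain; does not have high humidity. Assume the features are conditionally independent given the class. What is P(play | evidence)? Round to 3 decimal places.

0.947

play: 0.95 × 0.35 × (1−0.2) = 0.266
cancel: 0.05 × 0.6 × (1−0.5) = 0.015
P(play | x) = 0.266 / 0.281 ≈ 0.947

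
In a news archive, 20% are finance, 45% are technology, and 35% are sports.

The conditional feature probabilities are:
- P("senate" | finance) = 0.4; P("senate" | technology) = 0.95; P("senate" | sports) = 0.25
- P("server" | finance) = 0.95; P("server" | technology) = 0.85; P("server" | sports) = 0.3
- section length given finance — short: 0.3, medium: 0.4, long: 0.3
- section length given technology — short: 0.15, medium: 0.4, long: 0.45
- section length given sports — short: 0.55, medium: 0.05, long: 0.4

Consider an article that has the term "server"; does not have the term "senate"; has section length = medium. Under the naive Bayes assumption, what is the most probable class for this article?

finance

finance: 0.2 × (1−0.4) × 0.95 × 0.4 = 0.0456
technology: 0.45 × (1−0.95) × 0.85 × 0.4 = 0.00765
sports: 0.35 × (1−0.25) × 0.3 × 0.05 = 0.0039375
Highest score → finance.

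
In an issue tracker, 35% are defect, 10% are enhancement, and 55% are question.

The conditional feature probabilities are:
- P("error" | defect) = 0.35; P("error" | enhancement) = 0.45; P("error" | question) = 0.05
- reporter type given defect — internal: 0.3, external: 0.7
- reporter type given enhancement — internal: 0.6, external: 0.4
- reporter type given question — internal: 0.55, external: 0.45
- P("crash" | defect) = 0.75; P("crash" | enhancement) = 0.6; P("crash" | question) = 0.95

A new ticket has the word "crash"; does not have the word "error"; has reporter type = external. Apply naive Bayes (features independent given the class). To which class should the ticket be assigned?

question

defect: 0.35 × (1−0.35) × 0.7 × 0.75 = 0.1194375
enhancement: 0.1 × (1−0.45) × 0.4 × 0.6 = 0.0132
question: 0.55 × (1−0.05) × 0.45 × 0.95 = 0.22336875
Highest score → question.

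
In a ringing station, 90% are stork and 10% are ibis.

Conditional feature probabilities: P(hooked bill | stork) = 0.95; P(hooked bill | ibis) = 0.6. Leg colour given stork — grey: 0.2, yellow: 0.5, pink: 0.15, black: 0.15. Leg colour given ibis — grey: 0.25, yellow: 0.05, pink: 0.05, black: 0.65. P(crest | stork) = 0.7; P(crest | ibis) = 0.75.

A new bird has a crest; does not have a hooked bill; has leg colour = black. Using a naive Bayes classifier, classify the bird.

ibis

stork: 0.9 × (1−0.95) × 0.15 × 0.7 = 0.004725
ibis: 0.1 × (1−0.6) × 0.65 × 0.75 = 0.0195
Highest score → ibis.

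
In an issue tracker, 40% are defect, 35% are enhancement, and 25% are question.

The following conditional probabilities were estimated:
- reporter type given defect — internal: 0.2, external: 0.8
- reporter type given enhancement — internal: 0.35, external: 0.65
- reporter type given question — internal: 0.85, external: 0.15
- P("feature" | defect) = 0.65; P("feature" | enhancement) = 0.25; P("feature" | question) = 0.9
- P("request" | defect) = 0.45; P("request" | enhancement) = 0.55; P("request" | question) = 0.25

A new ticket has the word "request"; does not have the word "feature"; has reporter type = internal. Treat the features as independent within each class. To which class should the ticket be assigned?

defect: 0.4 × 0.2 × (1−0.65) × 0.45 = 0.0126
enhancement: 0.35 × 0.35 × (1−0.25) × 0.55 = 0.05053125
question: 0.25 × 0.85 × (1−0.9) × 0.25 = 0.0053125
Highest score → enhancement.

enhancement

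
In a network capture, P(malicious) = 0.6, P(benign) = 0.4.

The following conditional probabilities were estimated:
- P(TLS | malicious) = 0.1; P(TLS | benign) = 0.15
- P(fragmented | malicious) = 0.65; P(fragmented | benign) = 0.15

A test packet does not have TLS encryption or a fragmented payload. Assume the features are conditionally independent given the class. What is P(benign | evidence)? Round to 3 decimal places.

0.605

malicious: 0.6 × (1−0.1) × (1−0.65) = 0.189
benign: 0.4 × (1−0.15) × (1−0.15) = 0.289
P(benign | x) = 0.289 / 0.478 ≈ 0.605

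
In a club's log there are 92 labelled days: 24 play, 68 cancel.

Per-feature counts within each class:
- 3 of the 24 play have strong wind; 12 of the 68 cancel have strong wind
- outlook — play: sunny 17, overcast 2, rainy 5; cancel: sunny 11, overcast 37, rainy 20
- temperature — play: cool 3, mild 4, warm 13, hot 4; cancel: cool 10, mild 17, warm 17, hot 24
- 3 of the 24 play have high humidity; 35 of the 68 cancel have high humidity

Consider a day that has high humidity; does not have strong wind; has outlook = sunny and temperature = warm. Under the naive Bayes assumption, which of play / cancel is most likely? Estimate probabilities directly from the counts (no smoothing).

play: (24/92) × (21/24) × (17/24) × (13/24) × (3/24) ≈ 0.0109474
cancel: (68/92) × (56/68) × (11/68) × (17/68) × (35/68) ≈ 0.0126702
Highest score → cancel.

cancel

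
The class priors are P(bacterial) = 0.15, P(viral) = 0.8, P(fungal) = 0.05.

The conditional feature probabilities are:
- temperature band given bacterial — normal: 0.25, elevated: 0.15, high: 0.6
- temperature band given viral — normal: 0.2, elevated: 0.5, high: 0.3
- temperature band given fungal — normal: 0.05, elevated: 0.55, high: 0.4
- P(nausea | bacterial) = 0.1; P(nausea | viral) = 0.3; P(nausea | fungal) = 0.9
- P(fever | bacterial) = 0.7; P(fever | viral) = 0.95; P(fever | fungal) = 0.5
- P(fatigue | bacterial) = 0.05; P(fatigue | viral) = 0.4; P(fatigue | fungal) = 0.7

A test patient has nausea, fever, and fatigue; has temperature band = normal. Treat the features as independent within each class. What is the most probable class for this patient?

bacterial: 0.15 × 0.25 × 0.1 × 0.7 × 0.05 = 0.00013125
viral: 0.8 × 0.2 × 0.3 × 0.95 × 0.4 = 0.01824
fungal: 0.05 × 0.05 × 0.9 × 0.5 × 0.7 = 0.0007875
Highest score → viral.

viral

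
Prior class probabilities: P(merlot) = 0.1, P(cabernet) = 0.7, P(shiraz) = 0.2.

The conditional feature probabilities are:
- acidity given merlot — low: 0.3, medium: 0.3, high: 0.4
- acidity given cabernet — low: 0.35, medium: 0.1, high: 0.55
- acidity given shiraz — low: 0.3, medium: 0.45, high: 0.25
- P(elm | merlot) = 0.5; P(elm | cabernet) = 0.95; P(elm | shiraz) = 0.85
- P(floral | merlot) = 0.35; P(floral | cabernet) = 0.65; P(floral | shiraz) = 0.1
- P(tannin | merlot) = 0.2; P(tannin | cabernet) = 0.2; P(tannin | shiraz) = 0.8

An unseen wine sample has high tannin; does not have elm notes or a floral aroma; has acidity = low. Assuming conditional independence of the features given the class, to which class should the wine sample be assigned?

shiraz

merlot: 0.1 × 0.3 × (1−0.5) × (1−0.35) × 0.2 = 0.00195
cabernet: 0.7 × 0.35 × (1−0.95) × (1−0.65) × 0.2 = 0.0008575
shiraz: 0.2 × 0.3 × (1−0.85) × (1−0.1) × 0.8 = 0.00648
Highest score → shiraz.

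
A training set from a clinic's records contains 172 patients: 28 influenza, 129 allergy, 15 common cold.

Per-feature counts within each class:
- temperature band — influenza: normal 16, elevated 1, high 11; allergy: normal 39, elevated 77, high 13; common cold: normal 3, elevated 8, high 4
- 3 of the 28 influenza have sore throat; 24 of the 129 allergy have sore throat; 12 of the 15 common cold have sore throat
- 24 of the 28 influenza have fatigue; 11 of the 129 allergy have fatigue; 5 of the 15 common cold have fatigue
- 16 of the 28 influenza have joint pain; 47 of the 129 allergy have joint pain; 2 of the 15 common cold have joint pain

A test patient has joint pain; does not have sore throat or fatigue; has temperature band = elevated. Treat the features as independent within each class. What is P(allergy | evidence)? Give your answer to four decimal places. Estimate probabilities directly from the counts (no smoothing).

0.9898

influenza: (28/172) × (1/28) × (25/28) × (4/28) × (16/28) ≈ 0.000423758
allergy: (129/172) × (77/129) × (105/129) × (118/129) × (47/129) ≈ 0.12144
common cold: (15/172) × (8/15) × (3/15) × (10/15) × (2/15) ≈ 0.000826873
P(allergy | x) = 0.12144 / 0.122690631 ≈ 0.9898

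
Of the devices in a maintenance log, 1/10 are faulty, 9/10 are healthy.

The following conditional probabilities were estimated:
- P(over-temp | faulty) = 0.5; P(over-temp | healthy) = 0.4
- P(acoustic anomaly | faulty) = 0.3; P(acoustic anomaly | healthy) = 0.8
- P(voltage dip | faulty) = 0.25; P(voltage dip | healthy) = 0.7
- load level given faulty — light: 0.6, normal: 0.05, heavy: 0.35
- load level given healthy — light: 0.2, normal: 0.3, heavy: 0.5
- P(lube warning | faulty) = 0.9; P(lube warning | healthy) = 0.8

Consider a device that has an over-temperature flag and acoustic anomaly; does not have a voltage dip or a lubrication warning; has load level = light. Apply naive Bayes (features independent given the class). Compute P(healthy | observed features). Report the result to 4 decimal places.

faulty: 0.1 × 0.5 × 0.3 × (1−0.25) × 0.6 × (1−0.9) = 0.000675
healthy: 0.9 × 0.4 × 0.8 × (1−0.7) × 0.2 × (1−0.8) = 0.003456
P(healthy | x) = 0.003456 / 0.004131 ≈ 0.8366

0.8366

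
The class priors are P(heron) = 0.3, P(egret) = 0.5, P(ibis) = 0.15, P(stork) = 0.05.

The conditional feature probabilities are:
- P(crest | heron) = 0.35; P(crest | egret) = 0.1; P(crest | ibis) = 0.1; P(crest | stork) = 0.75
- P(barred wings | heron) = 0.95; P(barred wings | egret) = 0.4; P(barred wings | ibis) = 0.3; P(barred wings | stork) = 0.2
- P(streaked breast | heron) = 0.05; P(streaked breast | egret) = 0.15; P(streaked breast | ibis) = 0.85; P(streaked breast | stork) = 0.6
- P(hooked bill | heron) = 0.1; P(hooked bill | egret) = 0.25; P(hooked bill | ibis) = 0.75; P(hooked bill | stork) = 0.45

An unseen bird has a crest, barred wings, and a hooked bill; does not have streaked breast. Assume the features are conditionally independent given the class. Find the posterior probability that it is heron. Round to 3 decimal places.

0.608

heron: 0.3 × 0.35 × 0.95 × (1−0.05) × 0.1 = 0.00947625
egret: 0.5 × 0.1 × 0.4 × (1−0.15) × 0.25 = 0.00425
ibis: 0.15 × 0.1 × 0.3 × (1−0.85) × 0.75 = 0.00050625
stork: 0.05 × 0.75 × 0.2 × (1−0.6) × 0.45 = 0.00135
P(heron | x) = 0.00947625 / 0.0155825 ≈ 0.608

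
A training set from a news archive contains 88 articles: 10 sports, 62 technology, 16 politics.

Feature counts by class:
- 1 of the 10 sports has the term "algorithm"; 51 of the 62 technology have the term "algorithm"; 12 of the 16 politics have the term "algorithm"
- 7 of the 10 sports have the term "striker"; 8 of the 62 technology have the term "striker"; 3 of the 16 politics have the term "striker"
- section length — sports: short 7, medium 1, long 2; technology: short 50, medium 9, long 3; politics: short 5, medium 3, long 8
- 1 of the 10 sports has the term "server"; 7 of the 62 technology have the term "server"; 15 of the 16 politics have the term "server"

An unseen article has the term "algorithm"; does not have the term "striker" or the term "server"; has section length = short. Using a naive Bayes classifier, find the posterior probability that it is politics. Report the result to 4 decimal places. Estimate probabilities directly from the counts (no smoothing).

sports: (10/88) × (1/10) × (3/10) × (7/10) × (9/10) ≈ 0.00214773
technology: (62/88) × (51/62) × (54/62) × (50/62) × (55/62) ≈ 0.361109
politics: (16/88) × (12/16) × (13/16) × (5/16) × (1/16) ≈ 0.00216397
P(politics | x) = 0.00216397 / 0.3654207 ≈ 0.0059

0.0059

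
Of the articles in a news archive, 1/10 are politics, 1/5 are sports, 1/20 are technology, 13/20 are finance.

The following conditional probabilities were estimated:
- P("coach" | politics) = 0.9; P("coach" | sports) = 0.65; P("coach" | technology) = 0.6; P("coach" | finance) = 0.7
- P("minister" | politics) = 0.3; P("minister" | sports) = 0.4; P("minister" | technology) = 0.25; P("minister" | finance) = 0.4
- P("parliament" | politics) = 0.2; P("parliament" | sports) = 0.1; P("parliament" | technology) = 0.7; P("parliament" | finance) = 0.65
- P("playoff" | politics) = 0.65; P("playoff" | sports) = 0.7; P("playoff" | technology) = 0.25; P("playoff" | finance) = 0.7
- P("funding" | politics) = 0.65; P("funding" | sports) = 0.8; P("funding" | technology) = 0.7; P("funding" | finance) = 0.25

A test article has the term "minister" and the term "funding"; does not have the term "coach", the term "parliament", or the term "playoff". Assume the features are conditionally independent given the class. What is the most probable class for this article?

sports

politics: 0.1 × (1−0.9) × 0.3 × (1−0.2) × (1−0.65) × 0.65 = 0.000546
sports: 0.2 × (1−0.65) × 0.4 × (1−0.1) × (1−0.7) × 0.8 = 0.006048
technology: 0.05 × (1−0.6) × 0.25 × (1−0.7) × (1−0.25) × 0.7 = 0.0007875
finance: 0.65 × (1−0.7) × 0.4 × (1−0.65) × (1−0.7) × 0.25 = 0.0020475
Highest score → sports.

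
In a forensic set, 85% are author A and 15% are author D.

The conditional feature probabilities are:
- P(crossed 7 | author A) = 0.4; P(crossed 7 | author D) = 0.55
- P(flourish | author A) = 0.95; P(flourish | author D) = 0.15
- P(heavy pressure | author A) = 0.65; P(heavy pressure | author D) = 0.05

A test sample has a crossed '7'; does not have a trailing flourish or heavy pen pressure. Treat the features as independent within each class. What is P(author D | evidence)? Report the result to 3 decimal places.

0.918

author A: 0.85 × 0.4 × (1−0.95) × (1−0.65) = 0.00595
author D: 0.15 × 0.55 × (1−0.15) × (1−0.05) = 0.06661875
P(author D | x) = 0.06661875 / 0.07256875 ≈ 0.918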